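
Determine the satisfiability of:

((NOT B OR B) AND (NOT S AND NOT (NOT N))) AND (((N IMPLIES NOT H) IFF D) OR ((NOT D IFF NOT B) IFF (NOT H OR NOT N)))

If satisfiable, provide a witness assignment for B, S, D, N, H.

B: True; S: False; D: True; N: True; H: False

  (NOT B OR B) AND (NOT S AND NOT (NOT N)) = True
    NOT B OR B = True
      NOT B = False
    NOT S AND NOT (NOT N) = True
      NOT S = True
      NOT (NOT N) = True
        NOT N = False
  ((N IMPLIES NOT H) IFF D) OR ((NOT D IFF NOT B) IFF (NOT H OR NOT N)) = True
    (N IMPLIES NOT H) IFF D = True
      N IMPLIES NOT H = True
        NOT H = True
    (NOT D IFF NOT B) IFF (NOT H OR NOT N) = True
      NOT D IFF NOT B = True
        NOT D = False
        NOT B = False
      NOT H OR NOT N = True
        NOT H = True
        NOT N = False
Both conjuncts True, so the formula holds.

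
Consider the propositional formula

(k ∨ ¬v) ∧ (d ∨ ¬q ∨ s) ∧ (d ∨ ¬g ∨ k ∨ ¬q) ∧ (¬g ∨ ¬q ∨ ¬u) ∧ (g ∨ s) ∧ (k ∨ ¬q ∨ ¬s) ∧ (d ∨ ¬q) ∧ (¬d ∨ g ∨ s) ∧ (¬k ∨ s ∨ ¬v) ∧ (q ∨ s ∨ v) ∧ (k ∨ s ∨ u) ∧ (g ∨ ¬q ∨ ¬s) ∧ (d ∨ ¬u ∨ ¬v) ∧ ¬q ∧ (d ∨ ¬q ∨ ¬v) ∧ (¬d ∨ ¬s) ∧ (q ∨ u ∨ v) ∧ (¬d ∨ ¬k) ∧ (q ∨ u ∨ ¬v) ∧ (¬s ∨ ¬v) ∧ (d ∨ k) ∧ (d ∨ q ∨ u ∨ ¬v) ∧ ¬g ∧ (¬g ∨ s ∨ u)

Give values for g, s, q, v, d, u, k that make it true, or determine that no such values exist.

Unit clause (¬q) forces q = False.
Unit clause (¬g) forces g = False.
In (g ∨ s) only s is left, so s = True.
In (¬d ∨ ¬s) only ¬d is left, so d = False.
In (¬s ∨ ¬v) only ¬v is left, so v = False.
In (d ∨ k) only k is left, so k = True.
In (q ∨ u ∨ v) only u is left, so u = True.
All clauses satisfied.

g=F, s=T, q=F, v=F, d=F, u=T, k=T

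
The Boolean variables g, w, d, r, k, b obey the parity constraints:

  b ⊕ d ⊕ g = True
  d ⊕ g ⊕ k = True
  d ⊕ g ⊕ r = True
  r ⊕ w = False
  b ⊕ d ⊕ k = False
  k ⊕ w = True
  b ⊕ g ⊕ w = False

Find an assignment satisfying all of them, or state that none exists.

UNSATISFIABLE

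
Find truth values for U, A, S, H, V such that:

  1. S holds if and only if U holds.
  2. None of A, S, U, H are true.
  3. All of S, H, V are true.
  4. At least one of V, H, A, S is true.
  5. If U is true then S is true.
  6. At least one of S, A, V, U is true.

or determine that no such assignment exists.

Unsatisfiable — no assignment works.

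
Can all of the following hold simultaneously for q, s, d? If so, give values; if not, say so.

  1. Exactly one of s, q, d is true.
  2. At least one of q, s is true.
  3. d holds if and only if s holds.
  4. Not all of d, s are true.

q: True; s: False; d: False

  (1) {s, q, d}: 1 true — exactly one ✓
  (2) {q, s}: 1 true — at least one ✓
  (3) d=F, s=F — same ✓
  (4) {d, s}: 0/2 true — not all ✓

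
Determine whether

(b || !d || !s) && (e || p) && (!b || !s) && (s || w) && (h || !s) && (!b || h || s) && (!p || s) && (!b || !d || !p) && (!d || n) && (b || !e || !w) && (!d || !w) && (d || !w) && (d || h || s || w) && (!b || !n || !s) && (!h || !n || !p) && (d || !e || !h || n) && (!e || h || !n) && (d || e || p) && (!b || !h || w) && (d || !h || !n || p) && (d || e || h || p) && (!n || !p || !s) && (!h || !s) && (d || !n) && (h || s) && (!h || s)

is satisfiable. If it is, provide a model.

UNSATISFIABLE

Case h = True:
  (!h || !s) forces s = False.
  Clause (!h || s) is falsified — contradiction.
Case h = False:
  (h || !s) forces s = False.
  Clause (h || s) is falsified — contradiction.
Both cases fail, so the formula is unsatisfiable.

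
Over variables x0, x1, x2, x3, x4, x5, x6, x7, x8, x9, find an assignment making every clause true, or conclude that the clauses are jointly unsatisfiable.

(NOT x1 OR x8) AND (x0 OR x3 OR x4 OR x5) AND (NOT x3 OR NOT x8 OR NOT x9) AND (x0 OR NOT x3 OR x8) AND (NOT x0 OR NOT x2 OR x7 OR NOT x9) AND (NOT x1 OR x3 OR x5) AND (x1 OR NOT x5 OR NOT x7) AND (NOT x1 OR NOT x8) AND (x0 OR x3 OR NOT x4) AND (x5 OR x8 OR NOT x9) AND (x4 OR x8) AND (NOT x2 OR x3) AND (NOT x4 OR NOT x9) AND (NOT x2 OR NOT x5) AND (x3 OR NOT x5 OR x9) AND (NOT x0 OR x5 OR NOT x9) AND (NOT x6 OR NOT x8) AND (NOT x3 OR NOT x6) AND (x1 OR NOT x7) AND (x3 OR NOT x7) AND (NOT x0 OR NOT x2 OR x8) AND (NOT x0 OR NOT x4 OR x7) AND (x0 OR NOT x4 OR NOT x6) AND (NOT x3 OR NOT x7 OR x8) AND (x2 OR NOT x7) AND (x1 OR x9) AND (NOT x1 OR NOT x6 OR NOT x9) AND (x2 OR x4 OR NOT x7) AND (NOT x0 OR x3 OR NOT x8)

x0: False; x1: False; x2: False; x3: False; x4: False; x5: True; x6: False; x7: False; x8: True; x9: True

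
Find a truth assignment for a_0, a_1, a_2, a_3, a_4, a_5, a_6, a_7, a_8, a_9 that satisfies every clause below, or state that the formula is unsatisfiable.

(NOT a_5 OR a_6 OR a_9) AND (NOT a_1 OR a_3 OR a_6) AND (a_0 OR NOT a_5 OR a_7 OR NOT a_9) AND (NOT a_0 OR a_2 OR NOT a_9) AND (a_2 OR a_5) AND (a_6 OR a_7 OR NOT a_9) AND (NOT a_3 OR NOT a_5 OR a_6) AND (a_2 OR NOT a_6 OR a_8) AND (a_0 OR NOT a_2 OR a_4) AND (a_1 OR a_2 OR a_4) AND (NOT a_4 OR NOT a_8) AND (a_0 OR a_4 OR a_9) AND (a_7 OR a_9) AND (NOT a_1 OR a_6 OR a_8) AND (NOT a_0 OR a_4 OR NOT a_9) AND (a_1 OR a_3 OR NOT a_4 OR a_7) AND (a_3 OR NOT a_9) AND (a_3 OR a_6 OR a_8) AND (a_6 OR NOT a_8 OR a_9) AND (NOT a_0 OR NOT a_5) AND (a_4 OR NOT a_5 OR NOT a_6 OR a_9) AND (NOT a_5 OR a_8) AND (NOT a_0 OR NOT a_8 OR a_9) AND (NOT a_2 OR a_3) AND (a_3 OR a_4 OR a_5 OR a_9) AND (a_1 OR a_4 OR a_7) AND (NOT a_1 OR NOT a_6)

Set a_0 = True.
  then (NOT a_0 OR NOT a_5) forces a_5 = False.
  then (a_2 OR a_5) forces a_2 = True.
  then (NOT a_2 OR a_3) forces a_3 = True.
Try a_1 = True:
  (NOT a_1 OR NOT a_6) forces a_6 = False.
  (NOT a_1 OR a_6 OR a_8) forces a_8 = True.
  (NOT a_4 OR NOT a_8) forces a_4 = False.
  (NOT a_0 OR a_4 OR NOT a_9) forces a_9 = False.
  clause (a_6 OR NOT a_8 OR a_9) is falsified — backtrack.
So a_1 = False.
Set a_4 = True.
  then (NOT a_4 OR NOT a_8) forces a_8 = False.
Set a_6 = True.
Set a_7 = True.
Set a_9 = True.
All clauses satisfied.

a_0 = True; a_1 = False; a_2 = True; a_3 = True; a_4 = True; a_5 = False; a_6 = True; a_7 = True; a_8 = False; a_9 = True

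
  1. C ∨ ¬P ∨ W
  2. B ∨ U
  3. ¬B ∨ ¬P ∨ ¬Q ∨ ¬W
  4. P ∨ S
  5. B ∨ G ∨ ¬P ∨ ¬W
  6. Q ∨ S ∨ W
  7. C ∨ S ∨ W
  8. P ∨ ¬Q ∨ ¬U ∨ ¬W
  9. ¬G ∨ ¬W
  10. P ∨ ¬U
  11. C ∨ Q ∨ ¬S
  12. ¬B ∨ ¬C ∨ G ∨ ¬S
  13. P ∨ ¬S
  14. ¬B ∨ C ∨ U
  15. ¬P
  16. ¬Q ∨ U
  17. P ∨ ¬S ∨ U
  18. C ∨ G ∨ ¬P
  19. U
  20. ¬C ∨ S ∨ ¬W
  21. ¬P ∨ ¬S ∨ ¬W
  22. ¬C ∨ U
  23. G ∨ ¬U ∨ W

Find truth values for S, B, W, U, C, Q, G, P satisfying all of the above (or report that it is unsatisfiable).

UNSATISFIABLE

Case U = True:
  (P ∨ ¬U) forces P = True.
  Clause (¬P) is falsified — contradiction.
Case U = False:
  Clause (U) is falsified — contradiction.
Both cases fail, so the formula is unsatisfiable.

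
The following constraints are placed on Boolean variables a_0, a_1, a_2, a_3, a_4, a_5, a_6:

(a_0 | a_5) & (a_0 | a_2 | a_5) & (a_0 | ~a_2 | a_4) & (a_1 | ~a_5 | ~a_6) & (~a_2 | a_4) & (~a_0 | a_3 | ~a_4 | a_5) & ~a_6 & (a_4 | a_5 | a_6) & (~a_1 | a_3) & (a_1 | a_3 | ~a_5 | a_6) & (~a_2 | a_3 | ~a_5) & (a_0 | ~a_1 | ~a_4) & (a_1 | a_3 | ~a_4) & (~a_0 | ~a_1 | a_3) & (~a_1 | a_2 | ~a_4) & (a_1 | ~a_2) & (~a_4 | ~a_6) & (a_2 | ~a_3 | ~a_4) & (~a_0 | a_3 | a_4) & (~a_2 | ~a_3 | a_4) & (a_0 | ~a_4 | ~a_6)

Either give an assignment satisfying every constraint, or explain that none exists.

Unit clause (~a_6) forces a_6 = False.
Set a_0 = True.
Set a_1 = False.
  then (a_1 | ~a_2) forces a_2 = False.
Try a_3 = False:
  (a_1 | a_3 | ~a_5 | a_6) forces a_5 = False.
  (~a_0 | a_3 | ~a_4 | a_5) forces a_4 = False.
  clause (a_4 | a_5 | a_6) is falsified — backtrack.
So a_3 = True.
  then (a_2 | ~a_3 | ~a_4) forces a_4 = False.
  then (a_4 | a_5 | a_6) forces a_5 = True.
All clauses satisfied.

a_0 = True; a_1 = False; a_2 = False; a_3 = True; a_4 = False; a_5 = True; a_6 = False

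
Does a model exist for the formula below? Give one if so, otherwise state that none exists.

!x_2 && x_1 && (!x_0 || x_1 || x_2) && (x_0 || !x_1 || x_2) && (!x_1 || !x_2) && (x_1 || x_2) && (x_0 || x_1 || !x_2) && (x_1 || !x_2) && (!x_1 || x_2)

Unsatisfiable — no assignment works.

Case x_1 = True:
  (!x_2) forces x_2 = False.
  Clause (!x_1 || x_2) is falsified — contradiction.
Case x_1 = False:
  Clause (x_1) is falsified — contradiction.
Both cases fail, so the formula is unsatisfiable.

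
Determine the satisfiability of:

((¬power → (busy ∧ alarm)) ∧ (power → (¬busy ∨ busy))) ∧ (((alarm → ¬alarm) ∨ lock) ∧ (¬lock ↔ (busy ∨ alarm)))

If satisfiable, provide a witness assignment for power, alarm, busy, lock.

power = True; alarm = False; busy = False; lock = True

  (¬power → (busy ∧ alarm)) ∧ (power → (¬busy ∨ busy)) = True
    ¬power → (busy ∧ alarm) = True
      ¬power = False
      busy ∧ alarm = False
    power → (¬busy ∨ busy) = True
      ¬busy ∨ busy = True
        ¬busy = True
  ((alarm → ¬alarm) ∨ lock) ∧ (¬lock ↔ (busy ∨ alarm)) = True
    (alarm → ¬alarm) ∨ lock = True
      alarm → ¬alarm = True
        ¬alarm = True
    ¬lock ↔ (busy ∨ alarm) = True
      ¬lock = False
      busy ∨ alarm = False
Both conjuncts True, so the formula holds.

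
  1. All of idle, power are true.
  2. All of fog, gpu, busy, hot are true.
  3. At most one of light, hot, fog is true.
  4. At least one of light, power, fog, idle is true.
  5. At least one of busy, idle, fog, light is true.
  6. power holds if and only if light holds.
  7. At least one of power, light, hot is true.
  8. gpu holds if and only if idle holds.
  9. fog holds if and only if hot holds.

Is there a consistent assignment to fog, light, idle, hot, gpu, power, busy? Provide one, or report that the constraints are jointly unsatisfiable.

Case hot = True:
  (1) forces idle = True.
  (1) forces power = True.
  (2) forces fog = True.
  Constraint (3) is violated (hot=T, fog=T) — contradiction.
Case hot = False:
  Constraint (2) is violated (hot=F) — contradiction.
Both cases fail — unsatisfiable.

Unsatisfiable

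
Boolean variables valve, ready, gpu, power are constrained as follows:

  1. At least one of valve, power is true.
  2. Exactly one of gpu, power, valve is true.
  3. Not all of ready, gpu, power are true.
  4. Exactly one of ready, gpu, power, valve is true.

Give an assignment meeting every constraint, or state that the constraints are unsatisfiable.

valve: True, ready: False, gpu: False, power: False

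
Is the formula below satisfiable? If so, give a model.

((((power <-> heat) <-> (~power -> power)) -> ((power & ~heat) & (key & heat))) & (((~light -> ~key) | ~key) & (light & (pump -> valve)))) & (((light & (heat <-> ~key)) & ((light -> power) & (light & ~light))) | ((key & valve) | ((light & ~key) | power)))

light = True; heat = False; power = True; key = False; pump = False; valve = True

  (((power <-> heat) <-> (~power -> power)) -> ((power & ~heat) & (key & heat))) & (((~light -> ~key) | ~key) & (light & (pump -> valve))) = True
    ((power <-> heat) <-> (~power -> power)) -> ((power & ~heat) & (key & heat)) = True
      (power <-> heat) <-> (~power -> power) = False
        power <-> heat = False
        ~power -> power = True
          ~power = False
      (power & ~heat) & (key & heat) = False
        power & ~heat = True
          ~heat = True
        key & heat = False
    ((~light -> ~key) | ~key) & (light & (pump -> valve)) = True
      (~light -> ~key) | ~key = True
        ~light -> ~key = True
          ~light = False
          ~key = True
        ~key = True
      light & (pump -> valve) = True
        pump -> valve = True
  ((light & (heat <-> ~key)) & ((light -> power) & (light & ~light))) | ((key & valve) | ((light & ~key) | power)) = True
    (light & (heat <-> ~key)) & ((light -> power) & (light & ~light)) = False
      light & (heat <-> ~key) = False
        heat <-> ~key = False
          ~key = True
      (light -> power) & (light & ~light) = False
        light -> power = True
        light & ~light = False
          ~light = False
    (key & valve) | ((light & ~key) | power) = True
      key & valve = False
      (light & ~key) | power = True
        light & ~key = True
          ~key = True
Both conjuncts True, so the formula holds.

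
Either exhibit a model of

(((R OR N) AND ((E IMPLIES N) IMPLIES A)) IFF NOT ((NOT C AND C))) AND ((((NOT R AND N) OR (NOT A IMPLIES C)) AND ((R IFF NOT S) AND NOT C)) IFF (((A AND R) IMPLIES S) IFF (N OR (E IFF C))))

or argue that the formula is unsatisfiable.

E = False; R = False; S = True; N = True; C = False; A = True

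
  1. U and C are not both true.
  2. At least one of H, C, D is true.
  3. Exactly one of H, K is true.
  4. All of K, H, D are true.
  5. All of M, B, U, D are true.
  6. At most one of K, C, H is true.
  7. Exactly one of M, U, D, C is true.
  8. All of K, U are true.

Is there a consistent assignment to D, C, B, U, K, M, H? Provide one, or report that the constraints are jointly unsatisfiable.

Unsatisfiable

Case K = True:
  (3) with K=T forces H = False.
  Constraint (4) is violated (H=F) — contradiction.
Case K = False:
  Constraint (4) is violated (K=F) — contradiction.
Both cases fail — unsatisfiable.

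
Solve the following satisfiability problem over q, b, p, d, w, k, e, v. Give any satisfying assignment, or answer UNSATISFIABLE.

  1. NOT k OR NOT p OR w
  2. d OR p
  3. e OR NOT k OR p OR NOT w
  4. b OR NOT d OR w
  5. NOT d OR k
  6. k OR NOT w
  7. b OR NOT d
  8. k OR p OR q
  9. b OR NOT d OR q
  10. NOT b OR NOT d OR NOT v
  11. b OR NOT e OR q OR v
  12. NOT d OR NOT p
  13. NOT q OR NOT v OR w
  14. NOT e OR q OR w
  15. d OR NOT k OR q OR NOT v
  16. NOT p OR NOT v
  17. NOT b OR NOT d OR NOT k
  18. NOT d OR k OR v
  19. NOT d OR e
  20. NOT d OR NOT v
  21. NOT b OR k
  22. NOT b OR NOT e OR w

Set q = True.
Set b = False.
  then (b OR NOT d) forces d = False.
  then (d OR p) forces p = True.
  then (NOT p OR NOT v) forces v = False.
Set w = True.
  then (k OR NOT w) forces k = True.
Set e = True.
All clauses satisfied.

q=T; b=F; p=T; d=F; w=T; k=T; e=T; v=F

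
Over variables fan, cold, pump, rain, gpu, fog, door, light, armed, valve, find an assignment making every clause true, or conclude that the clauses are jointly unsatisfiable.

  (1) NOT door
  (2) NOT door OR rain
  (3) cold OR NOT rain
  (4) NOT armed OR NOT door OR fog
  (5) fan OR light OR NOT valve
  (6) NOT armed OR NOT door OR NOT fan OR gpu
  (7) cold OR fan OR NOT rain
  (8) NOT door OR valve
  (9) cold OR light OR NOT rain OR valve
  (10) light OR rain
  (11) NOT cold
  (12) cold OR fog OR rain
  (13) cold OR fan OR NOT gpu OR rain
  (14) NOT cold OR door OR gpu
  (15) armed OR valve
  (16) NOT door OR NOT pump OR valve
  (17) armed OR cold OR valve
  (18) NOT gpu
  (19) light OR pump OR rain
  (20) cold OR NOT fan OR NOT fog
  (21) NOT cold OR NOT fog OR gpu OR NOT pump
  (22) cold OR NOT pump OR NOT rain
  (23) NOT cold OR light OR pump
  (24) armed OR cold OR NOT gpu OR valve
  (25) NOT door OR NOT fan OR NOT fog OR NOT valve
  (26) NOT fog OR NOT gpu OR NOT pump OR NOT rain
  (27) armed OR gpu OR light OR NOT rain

Unit clause (NOT door) forces door = False.
Unit clause (NOT cold) forces cold = False.
Unit clause (NOT gpu) forces gpu = False.
In (cold OR NOT rain) only NOT rain is left, so rain = False.
In (light OR rain) only light is left, so light = True.
In (cold OR fog OR rain) only fog is left, so fog = True.
In (cold OR NOT fan OR NOT fog) only NOT fan is left, so fan = False.
Set pump = True.
Set armed = True.
Set valve = True.
All clauses satisfied.

fan=F; cold=F; pump=T; rain=F; gpu=F; fog=T; door=F; light=T; armed=T; valve=T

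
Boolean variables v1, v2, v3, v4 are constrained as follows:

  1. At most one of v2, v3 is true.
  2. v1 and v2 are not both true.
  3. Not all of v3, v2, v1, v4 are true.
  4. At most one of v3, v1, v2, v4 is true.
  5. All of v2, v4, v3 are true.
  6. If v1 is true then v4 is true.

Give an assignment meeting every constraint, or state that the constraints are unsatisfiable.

Unsatisfiable

Case v2 = True:
  (1) with v2=T forces v3 = False.
  Constraint (5) is violated (v3=F) — contradiction.
Case v2 = False:
  Constraint (5) is violated (v2=F) — contradiction.
Both cases fail — unsatisfiable.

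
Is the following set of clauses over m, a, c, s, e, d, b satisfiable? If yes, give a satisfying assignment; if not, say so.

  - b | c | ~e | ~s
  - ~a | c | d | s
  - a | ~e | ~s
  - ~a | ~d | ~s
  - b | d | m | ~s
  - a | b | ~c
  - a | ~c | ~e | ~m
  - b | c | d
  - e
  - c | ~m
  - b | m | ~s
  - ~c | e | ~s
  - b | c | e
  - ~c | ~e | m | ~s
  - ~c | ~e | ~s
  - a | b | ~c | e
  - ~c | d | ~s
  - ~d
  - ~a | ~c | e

Unit clause (e) forces e = True.
Unit clause (~d) forces d = False.
Set m = True.
  then (c | ~m) forces c = True.
  then (~c | ~e | ~s) forces s = False.
  then (a | ~c | ~e | ~m) forces a = True.
Set b = False.
All clauses satisfied.

m: True, a: True, c: True, s: False, e: True, d: False, b: False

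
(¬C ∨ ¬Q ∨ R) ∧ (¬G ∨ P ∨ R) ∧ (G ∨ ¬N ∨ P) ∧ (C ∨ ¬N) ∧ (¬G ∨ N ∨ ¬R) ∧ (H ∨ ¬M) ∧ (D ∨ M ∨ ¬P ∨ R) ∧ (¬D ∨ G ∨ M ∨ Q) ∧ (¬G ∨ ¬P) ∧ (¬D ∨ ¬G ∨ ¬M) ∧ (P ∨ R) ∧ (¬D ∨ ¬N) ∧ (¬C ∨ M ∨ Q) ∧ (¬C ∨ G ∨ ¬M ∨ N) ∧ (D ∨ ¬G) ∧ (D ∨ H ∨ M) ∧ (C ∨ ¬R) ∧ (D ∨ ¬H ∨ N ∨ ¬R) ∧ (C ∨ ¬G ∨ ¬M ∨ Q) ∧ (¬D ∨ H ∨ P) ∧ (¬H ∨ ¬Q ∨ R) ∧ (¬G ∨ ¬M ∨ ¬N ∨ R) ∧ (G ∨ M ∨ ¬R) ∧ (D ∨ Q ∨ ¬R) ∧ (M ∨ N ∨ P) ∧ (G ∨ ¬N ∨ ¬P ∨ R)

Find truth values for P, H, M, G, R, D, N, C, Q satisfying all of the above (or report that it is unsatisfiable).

Set P = True.
  then (¬G ∨ ¬P) forces G = False.
Set H = False.
  then (H ∨ ¬M) forces M = False.
  then (D ∨ H ∨ M) forces D = True.
  then (G ∨ M ∨ ¬R) forces R = False.
  then (G ∨ ¬N ∨ ¬P ∨ R) forces N = False.
  then (¬D ∨ G ∨ M ∨ Q) forces Q = True.
  then (¬C ∨ ¬Q ∨ R) forces C = False.
All clauses satisfied.

P: True, H: False, M: False, G: False, R: False, D: True, N: False, C: False, Q: True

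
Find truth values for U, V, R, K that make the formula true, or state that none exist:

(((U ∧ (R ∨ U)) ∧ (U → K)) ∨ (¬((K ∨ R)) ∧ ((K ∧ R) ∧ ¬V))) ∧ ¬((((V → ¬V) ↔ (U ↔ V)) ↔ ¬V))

U: True; V: False; R: True; K: True

  ((U ∧ (R ∨ U)) ∧ (U → K)) ∨ (¬((K ∨ R)) ∧ ((K ∧ R) ∧ ¬V)) = True
    (U ∧ (R ∨ U)) ∧ (U → K) = True
      U ∧ (R ∨ U) = True
        R ∨ U = True
      U → K = True
    ¬((K ∨ R)) ∧ ((K ∧ R) ∧ ¬V) = False
      ¬((K ∨ R)) = False
        K ∨ R = True
      (K ∧ R) ∧ ¬V = True
        K ∧ R = True
        ¬V = True
  ¬((((V → ¬V) ↔ (U ↔ V)) ↔ ¬V)) = True
    ((V → ¬V) ↔ (U ↔ V)) ↔ ¬V = False
      (V → ¬V) ↔ (U ↔ V) = False
        V → ¬V = True
          ¬V = True
        U ↔ V = False
      ¬V = True
Both conjuncts True, so the formula holds.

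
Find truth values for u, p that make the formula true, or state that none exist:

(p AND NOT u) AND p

u = False; p = True

  p AND NOT u = True
    NOT u = True
Both conjuncts True, so the formula holds.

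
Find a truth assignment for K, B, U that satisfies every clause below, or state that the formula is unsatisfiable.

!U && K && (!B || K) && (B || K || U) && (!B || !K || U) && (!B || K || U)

K=T, B=F, U=F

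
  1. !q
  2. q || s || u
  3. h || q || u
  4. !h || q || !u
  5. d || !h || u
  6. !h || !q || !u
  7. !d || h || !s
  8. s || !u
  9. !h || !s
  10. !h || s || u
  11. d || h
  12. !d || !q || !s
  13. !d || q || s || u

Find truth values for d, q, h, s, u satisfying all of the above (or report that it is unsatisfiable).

UNSATISFIABLE

Case s = True:
  (!q) forces q = False.
  (!h || !s) forces h = False.
  (h || q || u) forces u = True.
  (!d || h || !s) forces d = False.
  Clause (d || h) is falsified — contradiction.
Case s = False:
  (!q) forces q = False.
  (q || s || u) forces u = True.
  Clause (s || !u) is falsified — contradiction.
Both cases fail, so the formula is unsatisfiable.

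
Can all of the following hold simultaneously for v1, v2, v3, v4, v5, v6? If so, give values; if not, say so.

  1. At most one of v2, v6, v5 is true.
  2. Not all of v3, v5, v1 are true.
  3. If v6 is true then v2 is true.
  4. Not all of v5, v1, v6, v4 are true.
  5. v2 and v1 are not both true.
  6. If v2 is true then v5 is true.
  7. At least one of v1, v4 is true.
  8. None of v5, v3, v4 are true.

v1 = True, v2 = False, v3 = False, v4 = False, v5 = False, v6 = False

  (1) {v2, v6, v5}: 0 true — at most one ✓
  (2) {v3, v5, v1}: 1/3 true — not all ✓
  (3) v6=F ⇒ v2: vacuous ✓
  (4) {v5, v1, v6, v4}: 1/4 true — not all ✓
  (5) v2=F, v1=T — not both ✓
  (6) v2=F ⇒ v5: vacuous ✓
  (7) {v1, v4}: 1 true — at least one ✓
  (8) {v5, v3, v4}: 0 true — none ✓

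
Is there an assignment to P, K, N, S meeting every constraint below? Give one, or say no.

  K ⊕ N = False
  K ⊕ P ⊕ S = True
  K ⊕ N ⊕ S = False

P: True; K: False; N: False; S: False

K ⊕ N = F ⊕ F = False ✓
K ⊕ P ⊕ S = F ⊕ T ⊕ F = True ✓
K ⊕ N ⊕ S = F ⊕ F ⊕ F = False ✓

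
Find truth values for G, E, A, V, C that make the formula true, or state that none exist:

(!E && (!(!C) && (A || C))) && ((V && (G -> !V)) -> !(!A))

G = False, E = False, A = True, V = True, C = True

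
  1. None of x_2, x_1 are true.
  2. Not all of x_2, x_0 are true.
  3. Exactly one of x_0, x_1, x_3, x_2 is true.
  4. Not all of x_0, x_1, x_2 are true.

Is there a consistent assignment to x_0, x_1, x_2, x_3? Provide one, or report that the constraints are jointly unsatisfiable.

x_0 = False, x_1 = False, x_2 = False, x_3 = True

  (1) {x_2, x_1}: 0 true — none ✓
  (2) {x_2, x_0}: 0/2 true — not all ✓
  (3) {x_0, x_1, x_3, x_2}: 1 true — exactly one ✓
  (4) {x_0, x_1, x_2}: 0/3 true — not all ✓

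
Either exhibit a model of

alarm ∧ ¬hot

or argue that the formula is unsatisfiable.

alarm=T, hot=F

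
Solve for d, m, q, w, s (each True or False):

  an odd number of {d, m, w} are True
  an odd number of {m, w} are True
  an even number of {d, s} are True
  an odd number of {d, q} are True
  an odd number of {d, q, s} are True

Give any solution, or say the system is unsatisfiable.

d = False; m = True; q = True; w = False; s = False

{d, m, w}: 1 true → odd ✓
{m, w}: 1 true → odd ✓
{d, s}: 0 true → even ✓
{d, q}: 1 true → odd ✓
{d, q, s}: 1 true → odd ✓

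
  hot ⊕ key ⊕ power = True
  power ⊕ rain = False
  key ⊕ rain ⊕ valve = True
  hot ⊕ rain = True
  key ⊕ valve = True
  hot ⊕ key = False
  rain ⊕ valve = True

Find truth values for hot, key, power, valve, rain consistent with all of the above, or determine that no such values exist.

Adding constraints 1, 2, 3, 5, 6 mod 2: every variable appears an even number of times on the left, so the left side is 0.
But the right sides sum to 1 (mod 2). 0 ≠ 1 — the system is inconsistent.

The formula is unsatisfiable.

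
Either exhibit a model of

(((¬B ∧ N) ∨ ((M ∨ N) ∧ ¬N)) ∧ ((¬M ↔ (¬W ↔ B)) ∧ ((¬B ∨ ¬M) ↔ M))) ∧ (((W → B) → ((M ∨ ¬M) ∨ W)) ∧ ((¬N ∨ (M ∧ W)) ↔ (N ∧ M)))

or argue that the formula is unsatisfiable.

UNSATISFIABLE

Case M = True: the formula simplifies to (((¬B ∧ N) ∨ ¬N) ∧ (¬((¬W ↔ B)) ∧ ¬B)) ∧ ((¬N ∨ W) ↔ N).
  N = True: simplifies to (¬B ∧ (¬((¬W ↔ B)) ∧ ¬B)) ∧ W.
    B = True: the conjunct ¬B is False.
    B = False: simplifies to ¬W ∧ W.
      W = True: the conjunct ¬W is False.
      W = False: the conjunct W is False.
  N = False: the conjunct (¬N ∨ W) ↔ N becomes (True ∨ W) ↔ False = False.
Case M = False: the conjunct (¬B ∨ ¬M) ↔ M becomes (¬B ∨ True) ↔ False = False.
Both cases fail — unsatisfiable.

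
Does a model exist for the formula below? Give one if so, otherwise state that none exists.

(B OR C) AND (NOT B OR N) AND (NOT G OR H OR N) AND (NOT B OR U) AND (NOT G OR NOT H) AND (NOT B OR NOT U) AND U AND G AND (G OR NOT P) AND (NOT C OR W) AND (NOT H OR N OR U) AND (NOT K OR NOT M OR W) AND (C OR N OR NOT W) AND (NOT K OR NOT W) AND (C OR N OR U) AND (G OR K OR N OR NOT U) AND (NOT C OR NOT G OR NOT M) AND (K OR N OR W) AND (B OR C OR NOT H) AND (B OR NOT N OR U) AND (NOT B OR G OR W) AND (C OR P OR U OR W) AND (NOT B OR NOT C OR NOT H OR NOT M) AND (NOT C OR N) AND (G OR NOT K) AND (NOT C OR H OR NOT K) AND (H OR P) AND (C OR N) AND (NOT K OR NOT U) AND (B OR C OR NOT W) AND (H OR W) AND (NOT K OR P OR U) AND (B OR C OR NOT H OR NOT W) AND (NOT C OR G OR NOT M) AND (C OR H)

W=T, C=T, B=F, M=F, N=T, H=F, G=T, U=T, K=F, P=T

Unit clause (U) forces U = True.
Unit clause (G) forces G = True.
In (NOT K OR NOT U) only NOT K is left, so K = False.
In (NOT G OR NOT H) only NOT H is left, so H = False.
In (NOT B OR NOT U) only NOT B is left, so B = False.
In (H OR P) only P is left, so P = True.
In (H OR W) only W is left, so W = True.
In (C OR H) only C is left, so C = True.
In (NOT G OR H OR N) only N is left, so N = True.
In (NOT C OR NOT G OR NOT M) only NOT M is left, so M = False.
All clauses satisfied.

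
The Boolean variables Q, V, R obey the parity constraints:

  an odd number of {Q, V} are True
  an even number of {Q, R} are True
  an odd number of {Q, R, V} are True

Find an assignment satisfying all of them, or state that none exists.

Q=F, V=T, R=F

{Q, V}: 1 true → odd ✓
{Q, R}: 0 true → even ✓
{Q, R, V}: 1 true → odd ✓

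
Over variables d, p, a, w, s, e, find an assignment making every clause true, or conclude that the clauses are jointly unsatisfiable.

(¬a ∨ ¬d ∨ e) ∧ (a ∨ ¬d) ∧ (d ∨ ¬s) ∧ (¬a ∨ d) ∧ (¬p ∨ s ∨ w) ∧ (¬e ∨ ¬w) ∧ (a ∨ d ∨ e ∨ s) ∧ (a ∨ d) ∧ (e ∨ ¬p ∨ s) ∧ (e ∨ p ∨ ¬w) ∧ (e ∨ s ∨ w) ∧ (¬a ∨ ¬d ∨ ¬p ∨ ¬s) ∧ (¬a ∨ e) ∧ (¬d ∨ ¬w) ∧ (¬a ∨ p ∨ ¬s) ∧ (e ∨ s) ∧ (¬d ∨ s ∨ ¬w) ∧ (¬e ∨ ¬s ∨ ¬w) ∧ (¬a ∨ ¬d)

Case a = True:
  (¬a ∨ d) forces d = True.
  Clause (¬a ∨ ¬d) is falsified — contradiction.
Case a = False:
  (a ∨ ¬d) forces d = False.
  Clause (a ∨ d) is falsified — contradiction.
Both cases fail, so the formula is unsatisfiable.

Unsatisfiable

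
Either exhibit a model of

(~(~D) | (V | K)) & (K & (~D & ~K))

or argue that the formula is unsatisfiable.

Case K = True: the conjunct ~K is False.
Case K = False: the conjunct K is False.
Both cases fail — unsatisfiable.

UNSATISFIABLE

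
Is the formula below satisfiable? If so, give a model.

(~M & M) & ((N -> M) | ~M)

Case M = True: the conjunct ~M is False.
Case M = False: the conjunct M is False.
Both cases fail — unsatisfiable.

Unsatisfiable — no assignment works.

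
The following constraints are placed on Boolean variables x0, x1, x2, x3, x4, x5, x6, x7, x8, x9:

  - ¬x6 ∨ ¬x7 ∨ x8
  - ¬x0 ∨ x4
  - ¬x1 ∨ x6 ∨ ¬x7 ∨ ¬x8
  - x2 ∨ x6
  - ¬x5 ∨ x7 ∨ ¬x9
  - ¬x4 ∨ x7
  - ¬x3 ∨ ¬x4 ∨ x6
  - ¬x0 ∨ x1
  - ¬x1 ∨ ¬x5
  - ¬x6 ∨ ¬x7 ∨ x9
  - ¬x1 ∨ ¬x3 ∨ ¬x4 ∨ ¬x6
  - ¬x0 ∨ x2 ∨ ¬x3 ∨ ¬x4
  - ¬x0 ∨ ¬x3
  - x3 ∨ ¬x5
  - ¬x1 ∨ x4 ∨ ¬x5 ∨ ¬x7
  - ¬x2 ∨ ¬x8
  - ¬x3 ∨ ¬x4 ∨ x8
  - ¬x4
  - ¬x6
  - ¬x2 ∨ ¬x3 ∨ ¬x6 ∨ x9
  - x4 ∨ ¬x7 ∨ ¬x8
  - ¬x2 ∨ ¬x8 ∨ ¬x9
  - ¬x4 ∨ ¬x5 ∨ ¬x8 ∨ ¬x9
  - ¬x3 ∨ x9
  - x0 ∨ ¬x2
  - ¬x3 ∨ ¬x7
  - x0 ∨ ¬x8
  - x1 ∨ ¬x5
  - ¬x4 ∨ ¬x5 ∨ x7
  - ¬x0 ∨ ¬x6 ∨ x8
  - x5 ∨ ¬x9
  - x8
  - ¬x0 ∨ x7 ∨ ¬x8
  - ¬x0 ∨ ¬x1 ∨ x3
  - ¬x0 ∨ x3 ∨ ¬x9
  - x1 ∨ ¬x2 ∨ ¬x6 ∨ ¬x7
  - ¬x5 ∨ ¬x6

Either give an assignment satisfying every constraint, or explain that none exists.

No satisfying assignment exists.

Case x2 = True:
  (¬x2 ∨ ¬x8) forces x8 = False.
  Clause (x8) is falsified — contradiction.
Case x2 = False:
  (x2 ∨ x6) forces x6 = True.
  Clause (¬x6) is falsified — contradiction.
Both cases fail, so the formula is unsatisfiable.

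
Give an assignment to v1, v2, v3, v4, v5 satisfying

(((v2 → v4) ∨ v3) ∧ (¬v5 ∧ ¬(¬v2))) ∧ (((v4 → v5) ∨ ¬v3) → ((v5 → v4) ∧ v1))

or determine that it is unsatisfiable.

v1=T, v2=T, v3=T, v4=T, v5=F

  ((v2 → v4) ∨ v3) ∧ (¬v5 ∧ ¬(¬v2)) = True
    (v2 → v4) ∨ v3 = True
      v2 → v4 = True
    ¬v5 ∧ ¬(¬v2) = True
      ¬v5 = True
      ¬(¬v2) = True
        ¬v2 = False
  ((v4 → v5) ∨ ¬v3) → ((v5 → v4) ∧ v1) = True
    (v4 → v5) ∨ ¬v3 = False
      v4 → v5 = False
      ¬v3 = False
    (v5 → v4) ∧ v1 = True
      v5 → v4 = True
Both conjuncts True, so the formula holds.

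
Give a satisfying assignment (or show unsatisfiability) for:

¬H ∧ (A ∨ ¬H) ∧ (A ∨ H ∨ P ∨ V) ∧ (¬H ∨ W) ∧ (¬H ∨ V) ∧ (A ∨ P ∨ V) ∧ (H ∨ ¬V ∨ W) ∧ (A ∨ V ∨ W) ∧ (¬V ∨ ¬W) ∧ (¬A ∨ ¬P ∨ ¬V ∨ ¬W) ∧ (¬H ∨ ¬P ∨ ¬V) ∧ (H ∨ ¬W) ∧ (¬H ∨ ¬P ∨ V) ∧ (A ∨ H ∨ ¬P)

A=T; P=T; W=F; H=F; V=F

Unit clause (¬H) forces H = False.
In (H ∨ ¬W) only ¬W is left, so W = False.
In (H ∨ ¬V ∨ W) only ¬V is left, so V = False.
In (A ∨ V ∨ W) only A is left, so A = True.
Set P = True.
All clauses satisfied.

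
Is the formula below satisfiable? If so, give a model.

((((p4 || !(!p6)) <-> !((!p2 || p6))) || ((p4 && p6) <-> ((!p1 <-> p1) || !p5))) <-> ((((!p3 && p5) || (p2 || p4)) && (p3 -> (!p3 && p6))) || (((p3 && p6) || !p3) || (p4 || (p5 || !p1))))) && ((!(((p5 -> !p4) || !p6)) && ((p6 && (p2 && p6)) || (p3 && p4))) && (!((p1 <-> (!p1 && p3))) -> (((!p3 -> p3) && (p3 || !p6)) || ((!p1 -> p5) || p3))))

UNSATISFIABLE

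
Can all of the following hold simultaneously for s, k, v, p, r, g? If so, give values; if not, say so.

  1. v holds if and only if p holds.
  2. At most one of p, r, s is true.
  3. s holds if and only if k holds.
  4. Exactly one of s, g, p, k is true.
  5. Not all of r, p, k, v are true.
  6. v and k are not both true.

s = False; k = False; v = True; p = True; r = False; g = False

  (1) v=T, p=T — same ✓
  (2) {p, r, s}: 1 true — at most one ✓
  (3) s=F, k=F — same ✓
  (4) {s, g, p, k}: 1 true — exactly one ✓
  (5) {r, p, k, v}: 2/4 true — not all ✓
  (6) v=T, k=F — not both ✓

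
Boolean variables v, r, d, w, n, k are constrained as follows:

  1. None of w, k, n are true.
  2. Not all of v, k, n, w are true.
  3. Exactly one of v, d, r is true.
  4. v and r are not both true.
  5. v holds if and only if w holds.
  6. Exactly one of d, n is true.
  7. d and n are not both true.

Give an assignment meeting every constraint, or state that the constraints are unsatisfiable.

v=F, r=F, d=T, w=F, n=F, k=F

  (1) {w, k, n}: 0 true — none ✓
  (2) {v, k, n, w}: 0/4 true — not all ✓
  (3) {v, d, r}: 1 true — exactly one ✓
  (4) v=F, r=F — not both ✓
  (5) v=F, w=F — same ✓
  (6) {d, n}: 1 true — exactly one ✓
  (7) d=T, n=F — not both ✓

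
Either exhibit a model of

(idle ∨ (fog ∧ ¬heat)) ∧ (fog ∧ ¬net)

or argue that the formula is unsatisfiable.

idle=T, heat=T, net=F, fog=T

  idle ∨ (fog ∧ ¬heat) = True
    fog ∧ ¬heat = False
      ¬heat = False
  fog ∧ ¬net = True
    ¬net = True
Both conjuncts True, so the formula holds.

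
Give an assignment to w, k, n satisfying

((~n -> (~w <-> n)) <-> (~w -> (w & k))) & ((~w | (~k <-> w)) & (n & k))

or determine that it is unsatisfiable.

The formula is unsatisfiable.

Case n = True: the formula simplifies to (~w -> (w & k)) & ((~w | (~k <-> w)) & k).
  w = True: simplifies to ~k & k.
    k = True: the conjunct ~k is False.
    k = False: the conjunct k is False.
  w = False: the conjunct ~w -> (w & k) becomes ~False -> (False & k) = False.
Case n = False: the conjunct n is False.
Both cases fail — unsatisfiable.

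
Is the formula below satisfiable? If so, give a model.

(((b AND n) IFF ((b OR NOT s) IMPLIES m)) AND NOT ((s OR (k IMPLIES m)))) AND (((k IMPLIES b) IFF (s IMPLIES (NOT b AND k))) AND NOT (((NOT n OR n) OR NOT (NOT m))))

Unsatisfiable — no assignment works.

The conjunct NOT (((NOT n OR n) OR NOT (NOT m))) is unsatisfiable on its own:
  n=F, m=F: evaluates to False.
  n=F, m=T: evaluates to False.
  n=T, m=F: evaluates to False.
  n=T, m=T: evaluates to False.
So the whole conjunction is unsatisfiable.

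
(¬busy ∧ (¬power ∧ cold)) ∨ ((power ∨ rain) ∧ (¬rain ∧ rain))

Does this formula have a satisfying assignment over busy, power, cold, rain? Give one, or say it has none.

busy = False, power = False, cold = True, rain = False

  (¬busy ∧ (¬power ∧ cold)) ∨ ((power ∨ rain) ∧ (¬rain ∧ rain)) = True
    ¬busy ∧ (¬power ∧ cold) = True
      ¬busy = True
      ¬power ∧ cold = True
        ¬power = True
    (power ∨ rain) ∧ (¬rain ∧ rain) = False
      power ∨ rain = False
      ¬rain ∧ rain = False
        ¬rain = True
The formula evaluates to True.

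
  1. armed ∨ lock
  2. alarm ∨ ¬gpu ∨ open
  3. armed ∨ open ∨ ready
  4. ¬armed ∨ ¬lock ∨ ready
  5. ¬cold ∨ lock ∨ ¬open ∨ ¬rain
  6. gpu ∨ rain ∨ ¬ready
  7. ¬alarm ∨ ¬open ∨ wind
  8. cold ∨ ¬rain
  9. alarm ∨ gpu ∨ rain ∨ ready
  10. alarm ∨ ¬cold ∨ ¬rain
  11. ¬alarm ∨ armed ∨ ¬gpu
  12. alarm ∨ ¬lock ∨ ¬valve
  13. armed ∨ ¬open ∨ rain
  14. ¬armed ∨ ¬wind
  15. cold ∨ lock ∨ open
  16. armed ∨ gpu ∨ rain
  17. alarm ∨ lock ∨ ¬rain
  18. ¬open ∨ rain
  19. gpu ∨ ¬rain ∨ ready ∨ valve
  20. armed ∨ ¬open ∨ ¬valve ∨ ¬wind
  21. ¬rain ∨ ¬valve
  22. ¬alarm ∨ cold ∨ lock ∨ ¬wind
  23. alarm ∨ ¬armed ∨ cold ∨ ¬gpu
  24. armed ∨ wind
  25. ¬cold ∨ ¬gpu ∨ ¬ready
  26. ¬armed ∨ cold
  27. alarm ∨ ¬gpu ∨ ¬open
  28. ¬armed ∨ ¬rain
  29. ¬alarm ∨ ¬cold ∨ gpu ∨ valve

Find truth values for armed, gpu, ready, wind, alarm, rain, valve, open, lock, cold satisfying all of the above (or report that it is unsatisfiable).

Set armed = True.
  then (¬armed ∨ ¬wind) forces wind = False.
  then (¬armed ∨ cold) forces cold = True.
  then (¬armed ∨ ¬rain) forces rain = False.
  then (¬open ∨ rain) forces open = False.
Set gpu = True.
  then (alarm ∨ ¬gpu ∨ open) forces alarm = True.
  then (¬cold ∨ ¬gpu ∨ ¬ready) forces ready = False.
  then (¬armed ∨ ¬lock ∨ ready) forces lock = False.
Set valve = False.
All clauses satisfied.

armed=T, gpu=T, ready=F, wind=F, alarm=T, rain=F, valve=F, open=F, lock=F, cold=T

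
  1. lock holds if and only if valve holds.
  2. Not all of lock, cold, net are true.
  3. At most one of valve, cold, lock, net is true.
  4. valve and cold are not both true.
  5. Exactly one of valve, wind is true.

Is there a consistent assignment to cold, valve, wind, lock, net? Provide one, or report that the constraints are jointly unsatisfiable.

cold: False, valve: False, wind: True, lock: False, net: True

  (1) lock=F, valve=F — same ✓
  (2) {lock, cold, net}: 1/3 true — not all ✓
  (3) {valve, cold, lock, net}: 1 true — at most one ✓
  (4) valve=F, cold=F — not both ✓
  (5) {valve, wind}: 1 true — exactly one ✓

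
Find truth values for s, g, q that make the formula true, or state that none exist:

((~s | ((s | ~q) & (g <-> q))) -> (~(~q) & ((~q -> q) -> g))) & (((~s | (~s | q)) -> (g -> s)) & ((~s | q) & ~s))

Unsatisfiable — no assignment works.

Case s = True: the conjunct ~s is False.
Case s = False: the formula simplifies to (~(~q) & ((~q -> q) -> g)) & ~g.
  q = True: simplifies to g & ~g.
    g = True: the conjunct ~g is False.
    g = False: the conjunct g is False.
  q = False: the conjunct ~(~q) becomes ~(~False) = False.
Both cases fail — unsatisfiable.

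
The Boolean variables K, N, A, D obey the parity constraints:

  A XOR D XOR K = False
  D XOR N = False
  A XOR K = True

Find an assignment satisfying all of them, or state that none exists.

K = True, N = True, A = False, D = True

A XOR D XOR K = F XOR T XOR T = False ✓
D XOR N = T XOR T = False ✓
A XOR K = F XOR T = True ✓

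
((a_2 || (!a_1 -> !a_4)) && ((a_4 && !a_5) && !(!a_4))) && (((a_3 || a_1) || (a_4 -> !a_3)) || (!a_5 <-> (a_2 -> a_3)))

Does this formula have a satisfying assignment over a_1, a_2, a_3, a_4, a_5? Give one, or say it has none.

a_1=F, a_2=T, a_3=T, a_4=T, a_5=F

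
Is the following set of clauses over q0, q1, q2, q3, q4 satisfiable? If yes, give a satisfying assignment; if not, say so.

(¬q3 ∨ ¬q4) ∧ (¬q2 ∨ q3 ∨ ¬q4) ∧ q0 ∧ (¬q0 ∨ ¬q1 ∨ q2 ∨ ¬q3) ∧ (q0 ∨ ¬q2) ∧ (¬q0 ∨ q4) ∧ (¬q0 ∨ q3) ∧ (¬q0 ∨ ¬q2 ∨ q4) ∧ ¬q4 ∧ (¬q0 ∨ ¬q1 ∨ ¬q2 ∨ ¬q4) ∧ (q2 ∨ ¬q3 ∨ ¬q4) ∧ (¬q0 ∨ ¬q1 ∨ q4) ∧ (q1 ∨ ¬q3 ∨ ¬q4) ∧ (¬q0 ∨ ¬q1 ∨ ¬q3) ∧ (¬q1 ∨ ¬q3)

Case q0 = True:
  (¬q0 ∨ q4) forces q4 = True.
  Clause (¬q4) is falsified — contradiction.
Case q0 = False:
  Clause (q0) is falsified — contradiction.
Both cases fail, so the formula is unsatisfiable.

Unsatisfiable — no assignment works.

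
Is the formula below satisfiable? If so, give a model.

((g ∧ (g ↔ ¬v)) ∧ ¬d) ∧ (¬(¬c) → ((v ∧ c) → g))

g = True, v = False, c = False, d = False

  (g ∧ (g ↔ ¬v)) ∧ ¬d = True
    g ∧ (g ↔ ¬v) = True
      g ↔ ¬v = True
        ¬v = True
    ¬d = True
  ¬(¬c) → ((v ∧ c) → g) = True
    ¬(¬c) = False
      ¬c = True
    (v ∧ c) → g = True
      v ∧ c = False
Both conjuncts True, so the formula holds.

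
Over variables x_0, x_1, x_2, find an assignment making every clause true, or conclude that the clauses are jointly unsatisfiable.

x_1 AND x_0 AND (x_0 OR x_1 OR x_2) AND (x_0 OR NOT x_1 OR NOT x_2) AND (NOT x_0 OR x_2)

x_0 = True, x_1 = True, x_2 = True

Unit clause (x_1) forces x_1 = True.
Unit clause (x_0) forces x_0 = True.
In (NOT x_0 OR x_2) only x_2 is left, so x_2 = True.
All clauses satisfied.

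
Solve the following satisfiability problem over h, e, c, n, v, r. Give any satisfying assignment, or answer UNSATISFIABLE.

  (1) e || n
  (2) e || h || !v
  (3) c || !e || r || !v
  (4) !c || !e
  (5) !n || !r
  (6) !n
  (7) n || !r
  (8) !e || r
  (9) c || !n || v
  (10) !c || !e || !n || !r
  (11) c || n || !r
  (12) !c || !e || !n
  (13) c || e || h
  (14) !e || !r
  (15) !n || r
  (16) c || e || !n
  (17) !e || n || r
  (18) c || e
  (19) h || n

Case n = True:
  Clause (!n) is falsified — contradiction.
Case n = False:
  (e || n) forces e = True.
  (!c || !e) forces c = False.
  (n || !r) forces r = False.
  Clause (!e || r) is falsified — contradiction.
Both cases fail, so the formula is unsatisfiable.

UNSATISFIABLE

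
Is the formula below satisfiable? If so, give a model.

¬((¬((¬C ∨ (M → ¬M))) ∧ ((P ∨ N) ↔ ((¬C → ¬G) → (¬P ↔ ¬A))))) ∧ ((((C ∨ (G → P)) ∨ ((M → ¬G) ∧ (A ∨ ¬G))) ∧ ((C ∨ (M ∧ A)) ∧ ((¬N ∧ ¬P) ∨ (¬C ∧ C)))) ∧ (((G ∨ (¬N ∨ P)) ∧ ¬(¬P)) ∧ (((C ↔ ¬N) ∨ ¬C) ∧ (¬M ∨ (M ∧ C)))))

Case P = True: the formula simplifies to ¬((¬((¬C ∨ (M → ¬M))) ∧ ((¬C → ¬G) → A))) ∧ (((C ∨ (M ∧ A)) ∧ (¬C ∧ C)) ∧ (((C ↔ ¬N) ∨ ¬C) ∧ (¬M ∨ (M ∧ C)))).
  C = True: the conjunct ¬C is False.
  C = False: the conjunct C is False.
Case P = False: the conjunct ¬(¬P) becomes ¬(¬False) = False.
Both cases fail — unsatisfiable.

No satisfying assignment exists.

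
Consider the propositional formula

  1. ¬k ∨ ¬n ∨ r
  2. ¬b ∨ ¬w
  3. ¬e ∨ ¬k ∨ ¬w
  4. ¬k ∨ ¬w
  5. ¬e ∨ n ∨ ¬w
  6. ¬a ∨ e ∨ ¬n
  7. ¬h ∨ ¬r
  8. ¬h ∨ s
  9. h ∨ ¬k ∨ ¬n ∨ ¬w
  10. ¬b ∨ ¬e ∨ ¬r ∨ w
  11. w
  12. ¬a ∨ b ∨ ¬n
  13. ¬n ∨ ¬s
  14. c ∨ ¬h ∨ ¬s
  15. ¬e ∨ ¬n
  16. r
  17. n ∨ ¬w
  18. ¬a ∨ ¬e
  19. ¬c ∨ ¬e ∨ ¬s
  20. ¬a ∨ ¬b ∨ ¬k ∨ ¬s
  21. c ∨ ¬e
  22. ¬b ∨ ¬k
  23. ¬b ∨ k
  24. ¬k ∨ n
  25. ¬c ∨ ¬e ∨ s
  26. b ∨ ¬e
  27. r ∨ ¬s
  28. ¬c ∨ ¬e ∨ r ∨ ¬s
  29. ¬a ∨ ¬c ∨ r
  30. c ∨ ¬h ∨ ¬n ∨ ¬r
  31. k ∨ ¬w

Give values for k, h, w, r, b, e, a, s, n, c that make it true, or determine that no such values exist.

Unsatisfiable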